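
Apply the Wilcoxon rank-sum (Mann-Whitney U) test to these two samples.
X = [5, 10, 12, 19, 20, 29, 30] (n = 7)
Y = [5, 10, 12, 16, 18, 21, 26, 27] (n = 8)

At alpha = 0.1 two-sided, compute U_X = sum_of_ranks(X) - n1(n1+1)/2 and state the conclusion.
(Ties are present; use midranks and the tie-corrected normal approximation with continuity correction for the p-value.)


Step 1: Combine and sort all 15 observations; assign midranks.
sorted (value, group): (5,X), (5,Y), (10,X), (10,Y), (12,X), (12,Y), (16,Y), (18,Y), (19,X), (20,X), (21,Y), (26,Y), (27,Y), (29,X), (30,X)
ranks: 5->1.5, 5->1.5, 10->3.5, 10->3.5, 12->5.5, 12->5.5, 16->7, 18->8, 19->9, 20->10, 21->11, 26->12, 27->13, 29->14, 30->15
Step 2: Rank sum for X: R1 = 1.5 + 3.5 + 5.5 + 9 + 10 + 14 + 15 = 58.5.
Step 3: U_X = R1 - n1(n1+1)/2 = 58.5 - 7*8/2 = 58.5 - 28 = 30.5.
       U_Y = n1*n2 - U_X = 56 - 30.5 = 25.5.
Step 4: Ties are present, so use the tie-corrected normal approximation (with continuity correction) for the p-value.
Step 5: p-value = 0.816478; compare to alpha = 0.1. fail to reject H0.

U_X = 30.5, p = 0.816478, fail to reject H0 at alpha = 0.1.


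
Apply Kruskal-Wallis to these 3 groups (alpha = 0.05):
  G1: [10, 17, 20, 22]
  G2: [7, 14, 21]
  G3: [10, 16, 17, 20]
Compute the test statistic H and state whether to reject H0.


Step 1: Combine all N = 11 observations and assign midranks.
sorted (value, group, rank): (7,G2,1), (10,G1,2.5), (10,G3,2.5), (14,G2,4), (16,G3,5), (17,G1,6.5), (17,G3,6.5), (20,G1,8.5), (20,G3,8.5), (21,G2,10), (22,G1,11)
Step 2: Sum ranks within each group.
R_1 = 28.5 (n_1 = 4)
R_2 = 15 (n_2 = 3)
R_3 = 22.5 (n_3 = 4)
Step 3: H = 12/(N(N+1)) * sum(R_i^2/n_i) - 3(N+1)
     = 12/(11*12) * (28.5^2/4 + 15^2/3 + 22.5^2/4) - 3*12
     = 0.090909 * 404.625 - 36
     = 0.784091.
Step 4: Ties present; correction factor C = 1 - 18/(11^3 - 11) = 0.986364. Corrected H = 0.784091 / 0.986364 = 0.794931.
Step 5: Under H0, H ~ chi^2(2); p-value = 0.672021.
Step 6: alpha = 0.05. fail to reject H0.

H = 0.7949, df = 2, p = 0.672021, fail to reject H0.


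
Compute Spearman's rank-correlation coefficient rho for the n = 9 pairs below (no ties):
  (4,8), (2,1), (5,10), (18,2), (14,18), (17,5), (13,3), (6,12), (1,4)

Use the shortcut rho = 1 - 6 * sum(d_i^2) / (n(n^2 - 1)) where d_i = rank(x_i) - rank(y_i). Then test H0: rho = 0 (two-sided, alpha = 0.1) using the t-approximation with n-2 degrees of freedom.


Step 1: Rank x and y separately (midranks; no ties here).
rank(x): 4->3, 2->2, 5->4, 18->9, 14->7, 17->8, 13->6, 6->5, 1->1
rank(y): 8->6, 1->1, 10->7, 2->2, 18->9, 5->5, 3->3, 12->8, 4->4
Step 2: d_i = R_x(i) - R_y(i); compute d_i^2.
  (3-6)^2=9, (2-1)^2=1, (4-7)^2=9, (9-2)^2=49, (7-9)^2=4, (8-5)^2=9, (6-3)^2=9, (5-8)^2=9, (1-4)^2=9
sum(d^2) = 108.
Step 3: rho = 1 - 6*108 / (9*(9^2 - 1)) = 1 - 648/720 = 0.100000.
Step 4: Under H0, t = rho * sqrt((n-2)/(1-rho^2)) = 0.2659 ~ t(7).
Step 5: Two-sided p-value from the t-distribution with 7 df = 0.797972.
Step 6: alpha = 0.1. fail to reject H0.

rho = 0.1000, p = 0.797972, fail to reject H0 at alpha = 0.1.


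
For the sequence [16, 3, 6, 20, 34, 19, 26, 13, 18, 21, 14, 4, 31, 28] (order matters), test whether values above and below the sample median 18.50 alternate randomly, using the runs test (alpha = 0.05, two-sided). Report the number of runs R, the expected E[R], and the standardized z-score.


Step 1: Compute median = 18.50; label A = above, B = below.
Labels in order: BBBAAAABBABBAA  (n_A = 7, n_B = 7)
Step 2: Count runs R = 6.
Step 3: Under H0 (random ordering), E[R] = 2*n_A*n_B/(n_A+n_B) + 1 = 2*7*7/14 + 1 = 8.0000.
        Var[R] = 2*n_A*n_B*(2*n_A*n_B - n_A - n_B) / ((n_A+n_B)^2 * (n_A+n_B-1)) = 8232/2548 = 3.2308.
        SD[R] = 1.7974.
Step 4: Continuity-corrected z = (R + 0.5 - E[R]) / SD[R] = (6 + 0.5 - 8.0000) / 1.7974 = -0.8345.
Step 5: Two-sided p-value via normal approximation = 2*(1 - Phi(|z|)) = 0.403986.
Step 6: alpha = 0.05. fail to reject H0.

R = 6, z = -0.8345, p = 0.403986, fail to reject H0.


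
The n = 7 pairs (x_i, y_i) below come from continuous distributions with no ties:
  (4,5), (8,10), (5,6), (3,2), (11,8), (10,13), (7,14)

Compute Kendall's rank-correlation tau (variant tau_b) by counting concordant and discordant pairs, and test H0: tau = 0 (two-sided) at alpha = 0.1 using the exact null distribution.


Step 1: Enumerate the 21 unordered pairs (i,j) with i<j and classify each by sign(x_j-x_i) * sign(y_j-y_i).
  (1,2):dx=+4,dy=+5->C; (1,3):dx=+1,dy=+1->C; (1,4):dx=-1,dy=-3->C; (1,5):dx=+7,dy=+3->C
  (1,6):dx=+6,dy=+8->C; (1,7):dx=+3,dy=+9->C; (2,3):dx=-3,dy=-4->C; (2,4):dx=-5,dy=-8->C
  (2,5):dx=+3,dy=-2->D; (2,6):dx=+2,dy=+3->C; (2,7):dx=-1,dy=+4->D; (3,4):dx=-2,dy=-4->C
  (3,5):dx=+6,dy=+2->C; (3,6):dx=+5,dy=+7->C; (3,7):dx=+2,dy=+8->C; (4,5):dx=+8,dy=+6->C
  (4,6):dx=+7,dy=+11->C; (4,7):dx=+4,dy=+12->C; (5,6):dx=-1,dy=+5->D; (5,7):dx=-4,dy=+6->D
  (6,7):dx=-3,dy=+1->D
Step 2: C = 16, D = 5, total pairs = 21.
Step 3: tau = (C - D)/(n(n-1)/2) = (16 - 5)/21 = 0.523810.
Step 4: Exact two-sided p-value (enumerate n! = 5040 permutations of y under H0): p = 0.136111.
Step 5: alpha = 0.1. fail to reject H0.

tau_b = 0.5238 (C=16, D=5), p = 0.136111, fail to reject H0.


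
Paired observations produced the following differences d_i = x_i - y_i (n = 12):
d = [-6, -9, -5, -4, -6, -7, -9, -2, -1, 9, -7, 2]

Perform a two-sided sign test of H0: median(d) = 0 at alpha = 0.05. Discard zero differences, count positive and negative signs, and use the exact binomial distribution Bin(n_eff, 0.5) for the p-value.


Step 1: Discard zero differences. Original n = 12; n_eff = number of nonzero differences = 12.
Nonzero differences (with sign): -6, -9, -5, -4, -6, -7, -9, -2, -1, +9, -7, +2
Step 2: Count signs: positive = 2, negative = 10.
Step 3: Under H0: P(positive) = 0.5, so the number of positives S ~ Bin(12, 0.5).
Step 4: Two-sided exact p-value = sum of Bin(12,0.5) probabilities at or below the observed probability = 0.038574.
Step 5: alpha = 0.05. reject H0.

n_eff = 12, pos = 2, neg = 10, p = 0.038574, reject H0.


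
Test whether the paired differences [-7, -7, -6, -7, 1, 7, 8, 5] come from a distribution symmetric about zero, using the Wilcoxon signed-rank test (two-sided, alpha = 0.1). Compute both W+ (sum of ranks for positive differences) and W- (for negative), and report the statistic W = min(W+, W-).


Step 1: Drop any zero differences (none here) and take |d_i|.
|d| = [7, 7, 6, 7, 1, 7, 8, 5]
Step 2: Midrank |d_i| (ties get averaged ranks).
ranks: |7|->5.5, |7|->5.5, |6|->3, |7|->5.5, |1|->1, |7|->5.5, |8|->8, |5|->2
Step 3: Attach original signs; sum ranks with positive sign and with negative sign.
W+ = 1 + 5.5 + 8 + 2 = 16.5
W- = 5.5 + 5.5 + 3 + 5.5 = 19.5
(Check: W+ + W- = 36 should equal n(n+1)/2 = 36.)
Step 4: Test statistic W = min(W+, W-) = 16.5.
Step 5: Ties in |d|, so use the tie-corrected normal approximation.
        E[W] = n(n+1)/4 = 8*9/4 = 18.
        Tie groups: |d|=7 (t=4); sum(t^3 - t) = 60.
        Var[W] = n(n+1)(2n+1)/24 - sum(t^3-t)/48 = 1224/24 - 60/48 = 49.75.
        z = (W - E[W]) / sqrt(Var[W]) = (16.5 - 18) / 7.0534 = -0.2127.
        Two-sided p = 2*Phi(z) = 0.831589.
Step 6: alpha = 0.1. fail to reject H0.

W+ = 16.5, W- = 19.5, W = min = 16.5, p = 0.831589, fail to reject H0.


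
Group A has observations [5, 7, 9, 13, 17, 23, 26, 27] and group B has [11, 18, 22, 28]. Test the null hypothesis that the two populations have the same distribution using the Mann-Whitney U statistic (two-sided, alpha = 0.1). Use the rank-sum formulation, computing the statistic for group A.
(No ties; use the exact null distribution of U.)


Step 1: Combine and sort all 12 observations; assign midranks.
sorted (value, group): (5,X), (7,X), (9,X), (11,Y), (13,X), (17,X), (18,Y), (22,Y), (23,X), (26,X), (27,X), (28,Y)
ranks: 5->1, 7->2, 9->3, 11->4, 13->5, 17->6, 18->7, 22->8, 23->9, 26->10, 27->11, 28->12
Step 2: Rank sum for X: R1 = 1 + 2 + 3 + 5 + 6 + 9 + 10 + 11 = 47.
Step 3: U_X = R1 - n1(n1+1)/2 = 47 - 8*9/2 = 47 - 36 = 11.
       U_Y = n1*n2 - U_X = 32 - 11 = 21.
Step 4: No ties, so the exact null distribution of U (based on enumerating the C(12,8) = 495 equally likely rank assignments) gives the two-sided p-value.
Step 5: p-value = 0.460606; compare to alpha = 0.1. fail to reject H0.

U_X = 11, p = 0.460606, fail to reject H0 at alpha = 0.1.


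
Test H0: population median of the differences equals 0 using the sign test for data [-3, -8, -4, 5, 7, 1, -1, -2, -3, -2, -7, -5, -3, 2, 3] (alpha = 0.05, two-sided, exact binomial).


Step 1: Discard zero differences. Original n = 15; n_eff = number of nonzero differences = 15.
Nonzero differences (with sign): -3, -8, -4, +5, +7, +1, -1, -2, -3, -2, -7, -5, -3, +2, +3
Step 2: Count signs: positive = 5, negative = 10.
Step 3: Under H0: P(positive) = 0.5, so the number of positives S ~ Bin(15, 0.5).
Step 4: Two-sided exact p-value = sum of Bin(15,0.5) probabilities at or below the observed probability = 0.301758.
Step 5: alpha = 0.05. fail to reject H0.

n_eff = 15, pos = 5, neg = 10, p = 0.301758, fail to reject H0.


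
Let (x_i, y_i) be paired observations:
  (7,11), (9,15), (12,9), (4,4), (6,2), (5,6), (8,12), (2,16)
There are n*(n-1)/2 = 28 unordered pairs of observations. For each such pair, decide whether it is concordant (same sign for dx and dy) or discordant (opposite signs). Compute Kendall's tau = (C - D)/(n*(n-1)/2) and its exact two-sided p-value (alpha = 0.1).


Step 1: Enumerate the 28 unordered pairs (i,j) with i<j and classify each by sign(x_j-x_i) * sign(y_j-y_i).
  (1,2):dx=+2,dy=+4->C; (1,3):dx=+5,dy=-2->D; (1,4):dx=-3,dy=-7->C; (1,5):dx=-1,dy=-9->C
  (1,6):dx=-2,dy=-5->C; (1,7):dx=+1,dy=+1->C; (1,8):dx=-5,dy=+5->D; (2,3):dx=+3,dy=-6->D
  (2,4):dx=-5,dy=-11->C; (2,5):dx=-3,dy=-13->C; (2,6):dx=-4,dy=-9->C; (2,7):dx=-1,dy=-3->C
  (2,8):dx=-7,dy=+1->D; (3,4):dx=-8,dy=-5->C; (3,5):dx=-6,dy=-7->C; (3,6):dx=-7,dy=-3->C
  (3,7):dx=-4,dy=+3->D; (3,8):dx=-10,dy=+7->D; (4,5):dx=+2,dy=-2->D; (4,6):dx=+1,dy=+2->C
  (4,7):dx=+4,dy=+8->C; (4,8):dx=-2,dy=+12->D; (5,6):dx=-1,dy=+4->D; (5,7):dx=+2,dy=+10->C
  (5,8):dx=-4,dy=+14->D; (6,7):dx=+3,dy=+6->C; (6,8):dx=-3,dy=+10->D; (7,8):dx=-6,dy=+4->D
Step 2: C = 16, D = 12, total pairs = 28.
Step 3: tau = (C - D)/(n(n-1)/2) = (16 - 12)/28 = 0.142857.
Step 4: Exact two-sided p-value (enumerate n! = 40320 permutations of y under H0): p = 0.719544.
Step 5: alpha = 0.1. fail to reject H0.

tau_b = 0.1429 (C=16, D=12), p = 0.719544, fail to reject H0.


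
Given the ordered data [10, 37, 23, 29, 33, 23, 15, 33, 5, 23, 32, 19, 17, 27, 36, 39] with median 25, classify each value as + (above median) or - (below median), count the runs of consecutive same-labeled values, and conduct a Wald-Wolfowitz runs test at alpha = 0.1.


Step 1: Compute median = 25; label A = above, B = below.
Labels in order: BABAABBABBABBAAA  (n_A = 8, n_B = 8)
Step 2: Count runs R = 10.
Step 3: Under H0 (random ordering), E[R] = 2*n_A*n_B/(n_A+n_B) + 1 = 2*8*8/16 + 1 = 9.0000.
        Var[R] = 2*n_A*n_B*(2*n_A*n_B - n_A - n_B) / ((n_A+n_B)^2 * (n_A+n_B-1)) = 14336/3840 = 3.7333.
        SD[R] = 1.9322.
Step 4: Continuity-corrected z = (R - 0.5 - E[R]) / SD[R] = (10 - 0.5 - 9.0000) / 1.9322 = 0.2588.
Step 5: Two-sided p-value via normal approximation = 2*(1 - Phi(|z|)) = 0.795809.
Step 6: alpha = 0.1. fail to reject H0.

R = 10, z = 0.2588, p = 0.795809, fail to reject H0.


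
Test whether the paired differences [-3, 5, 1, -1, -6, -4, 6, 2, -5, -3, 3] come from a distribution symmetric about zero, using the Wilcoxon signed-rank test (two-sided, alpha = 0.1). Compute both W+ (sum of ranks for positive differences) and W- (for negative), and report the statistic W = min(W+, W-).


Step 1: Drop any zero differences (none here) and take |d_i|.
|d| = [3, 5, 1, 1, 6, 4, 6, 2, 5, 3, 3]
Step 2: Midrank |d_i| (ties get averaged ranks).
ranks: |3|->5, |5|->8.5, |1|->1.5, |1|->1.5, |6|->10.5, |4|->7, |6|->10.5, |2|->3, |5|->8.5, |3|->5, |3|->5
Step 3: Attach original signs; sum ranks with positive sign and with negative sign.
W+ = 8.5 + 1.5 + 10.5 + 3 + 5 = 28.5
W- = 5 + 1.5 + 10.5 + 7 + 8.5 + 5 = 37.5
(Check: W+ + W- = 66 should equal n(n+1)/2 = 66.)
Step 4: Test statistic W = min(W+, W-) = 28.5.
Step 5: Ties in |d|, so use the tie-corrected normal approximation.
        E[W] = n(n+1)/4 = 11*12/4 = 33.
        Tie groups: |d|=1 (t=2), |d|=3 (t=3), |d|=5 (t=2), |d|=6 (t=2); sum(t^3 - t) = 42.
        Var[W] = n(n+1)(2n+1)/24 - sum(t^3-t)/48 = 3036/24 - 42/48 = 125.625.
        z = (W - E[W]) / sqrt(Var[W]) = (28.5 - 33) / 11.2083 = -0.4015.
        Two-sided p = 2*Phi(z) = 0.688060.
Step 6: alpha = 0.1. fail to reject H0.

W+ = 28.5, W- = 37.5, W = min = 28.5, p = 0.688060, fail to reject H0.


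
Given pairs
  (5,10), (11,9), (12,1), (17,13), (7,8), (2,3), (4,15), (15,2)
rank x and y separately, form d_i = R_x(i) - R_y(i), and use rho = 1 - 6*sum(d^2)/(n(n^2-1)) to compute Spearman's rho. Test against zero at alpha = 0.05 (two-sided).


Step 1: Rank x and y separately (midranks; no ties here).
rank(x): 5->3, 11->5, 12->6, 17->8, 7->4, 2->1, 4->2, 15->7
rank(y): 10->6, 9->5, 1->1, 13->7, 8->4, 3->3, 15->8, 2->2
Step 2: d_i = R_x(i) - R_y(i); compute d_i^2.
  (3-6)^2=9, (5-5)^2=0, (6-1)^2=25, (8-7)^2=1, (4-4)^2=0, (1-3)^2=4, (2-8)^2=36, (7-2)^2=25
sum(d^2) = 100.
Step 3: rho = 1 - 6*100 / (8*(8^2 - 1)) = 1 - 600/504 = -0.190476.
Step 4: Under H0, t = rho * sqrt((n-2)/(1-rho^2)) = -0.4753 ~ t(6).
Step 5: Two-sided p-value from the t-distribution with 6 df = 0.651401.
Step 6: alpha = 0.05. fail to reject H0.

rho = -0.1905, p = 0.651401, fail to reject H0 at alpha = 0.05.


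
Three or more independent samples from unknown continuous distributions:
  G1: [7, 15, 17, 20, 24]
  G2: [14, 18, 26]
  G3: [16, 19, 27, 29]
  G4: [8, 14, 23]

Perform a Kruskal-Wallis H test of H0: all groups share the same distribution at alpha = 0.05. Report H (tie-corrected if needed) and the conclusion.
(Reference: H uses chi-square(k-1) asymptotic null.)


Step 1: Combine all N = 15 observations and assign midranks.
sorted (value, group, rank): (7,G1,1), (8,G4,2), (14,G2,3.5), (14,G4,3.5), (15,G1,5), (16,G3,6), (17,G1,7), (18,G2,8), (19,G3,9), (20,G1,10), (23,G4,11), (24,G1,12), (26,G2,13), (27,G3,14), (29,G3,15)
Step 2: Sum ranks within each group.
R_1 = 35 (n_1 = 5)
R_2 = 24.5 (n_2 = 3)
R_3 = 44 (n_3 = 4)
R_4 = 16.5 (n_4 = 3)
Step 3: H = 12/(N(N+1)) * sum(R_i^2/n_i) - 3(N+1)
     = 12/(15*16) * (35^2/5 + 24.5^2/3 + 44^2/4 + 16.5^2/3) - 3*16
     = 0.050000 * 1019.83 - 48
     = 2.991667.
Step 4: Ties present; correction factor C = 1 - 6/(15^3 - 15) = 0.998214. Corrected H = 2.991667 / 0.998214 = 2.997018.
Step 5: Under H0, H ~ chi^2(3); p-value = 0.392085.
Step 6: alpha = 0.05. fail to reject H0.

H = 2.9970, df = 3, p = 0.392085, fail to reject H0.


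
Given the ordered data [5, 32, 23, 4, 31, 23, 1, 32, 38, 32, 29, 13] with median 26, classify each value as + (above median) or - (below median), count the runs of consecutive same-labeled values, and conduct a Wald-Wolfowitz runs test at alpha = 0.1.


Step 1: Compute median = 26; label A = above, B = below.
Labels in order: BABBABBAAAAB  (n_A = 6, n_B = 6)
Step 2: Count runs R = 7.
Step 3: Under H0 (random ordering), E[R] = 2*n_A*n_B/(n_A+n_B) + 1 = 2*6*6/12 + 1 = 7.0000.
        Var[R] = 2*n_A*n_B*(2*n_A*n_B - n_A - n_B) / ((n_A+n_B)^2 * (n_A+n_B-1)) = 4320/1584 = 2.7273.
        SD[R] = 1.6514.
Step 4: R = E[R], so z = 0 with no continuity correction.
Step 5: Two-sided p-value via normal approximation = 2*(1 - Phi(|z|)) = 1.000000.
Step 6: alpha = 0.1. fail to reject H0.

R = 7, z = 0.0000, p = 1.000000, fail to reject H0.


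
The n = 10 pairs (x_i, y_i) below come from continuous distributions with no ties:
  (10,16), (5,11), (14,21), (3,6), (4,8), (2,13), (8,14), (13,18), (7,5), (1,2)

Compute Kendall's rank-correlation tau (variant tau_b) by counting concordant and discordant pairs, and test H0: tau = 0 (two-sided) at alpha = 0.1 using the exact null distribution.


Step 1: Enumerate the 45 unordered pairs (i,j) with i<j and classify each by sign(x_j-x_i) * sign(y_j-y_i).
  (1,2):dx=-5,dy=-5->C; (1,3):dx=+4,dy=+5->C; (1,4):dx=-7,dy=-10->C; (1,5):dx=-6,dy=-8->C
  (1,6):dx=-8,dy=-3->C; (1,7):dx=-2,dy=-2->C; (1,8):dx=+3,dy=+2->C; (1,9):dx=-3,dy=-11->C
  (1,10):dx=-9,dy=-14->C; (2,3):dx=+9,dy=+10->C; (2,4):dx=-2,dy=-5->C; (2,5):dx=-1,dy=-3->C
  (2,6):dx=-3,dy=+2->D; (2,7):dx=+3,dy=+3->C; (2,8):dx=+8,dy=+7->C; (2,9):dx=+2,dy=-6->D
  (2,10):dx=-4,dy=-9->C; (3,4):dx=-11,dy=-15->C; (3,5):dx=-10,dy=-13->C; (3,6):dx=-12,dy=-8->C
  (3,7):dx=-6,dy=-7->C; (3,8):dx=-1,dy=-3->C; (3,9):dx=-7,dy=-16->C; (3,10):dx=-13,dy=-19->C
  (4,5):dx=+1,dy=+2->C; (4,6):dx=-1,dy=+7->D; (4,7):dx=+5,dy=+8->C; (4,8):dx=+10,dy=+12->C
  (4,9):dx=+4,dy=-1->D; (4,10):dx=-2,dy=-4->C; (5,6):dx=-2,dy=+5->D; (5,7):dx=+4,dy=+6->C
  (5,8):dx=+9,dy=+10->C; (5,9):dx=+3,dy=-3->D; (5,10):dx=-3,dy=-6->C; (6,7):dx=+6,dy=+1->C
  (6,8):dx=+11,dy=+5->C; (6,9):dx=+5,dy=-8->D; (6,10):dx=-1,dy=-11->C; (7,8):dx=+5,dy=+4->C
  (7,9):dx=-1,dy=-9->C; (7,10):dx=-7,dy=-12->C; (8,9):dx=-6,dy=-13->C; (8,10):dx=-12,dy=-16->C
  (9,10):dx=-6,dy=-3->C
Step 2: C = 38, D = 7, total pairs = 45.
Step 3: tau = (C - D)/(n(n-1)/2) = (38 - 7)/45 = 0.688889.
Step 4: Exact two-sided p-value (enumerate n! = 3628800 permutations of y under H0): p = 0.004687.
Step 5: alpha = 0.1. reject H0.

tau_b = 0.6889 (C=38, D=7), p = 0.004687, reject H0.


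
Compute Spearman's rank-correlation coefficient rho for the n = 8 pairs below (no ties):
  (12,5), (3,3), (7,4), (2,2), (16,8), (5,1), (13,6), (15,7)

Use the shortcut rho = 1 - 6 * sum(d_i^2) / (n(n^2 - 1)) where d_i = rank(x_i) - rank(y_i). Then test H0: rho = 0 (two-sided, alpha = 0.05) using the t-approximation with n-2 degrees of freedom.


Step 1: Rank x and y separately (midranks; no ties here).
rank(x): 12->5, 3->2, 7->4, 2->1, 16->8, 5->3, 13->6, 15->7
rank(y): 5->5, 3->3, 4->4, 2->2, 8->8, 1->1, 6->6, 7->7
Step 2: d_i = R_x(i) - R_y(i); compute d_i^2.
  (5-5)^2=0, (2-3)^2=1, (4-4)^2=0, (1-2)^2=1, (8-8)^2=0, (3-1)^2=4, (6-6)^2=0, (7-7)^2=0
sum(d^2) = 6.
Step 3: rho = 1 - 6*6 / (8*(8^2 - 1)) = 1 - 36/504 = 0.928571.
Step 4: Under H0, t = rho * sqrt((n-2)/(1-rho^2)) = 6.1283 ~ t(6).
Step 5: Two-sided p-value from the t-distribution with 6 df = 0.000863.
Step 6: alpha = 0.05. reject H0.

rho = 0.9286, p = 0.000863, reject H0 at alpha = 0.05.


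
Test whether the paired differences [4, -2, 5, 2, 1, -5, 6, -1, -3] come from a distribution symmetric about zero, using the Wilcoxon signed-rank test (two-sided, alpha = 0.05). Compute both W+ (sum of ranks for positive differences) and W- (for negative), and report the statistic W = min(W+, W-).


Step 1: Drop any zero differences (none here) and take |d_i|.
|d| = [4, 2, 5, 2, 1, 5, 6, 1, 3]
Step 2: Midrank |d_i| (ties get averaged ranks).
ranks: |4|->6, |2|->3.5, |5|->7.5, |2|->3.5, |1|->1.5, |5|->7.5, |6|->9, |1|->1.5, |3|->5
Step 3: Attach original signs; sum ranks with positive sign and with negative sign.
W+ = 6 + 7.5 + 3.5 + 1.5 + 9 = 27.5
W- = 3.5 + 7.5 + 1.5 + 5 = 17.5
(Check: W+ + W- = 45 should equal n(n+1)/2 = 45.)
Step 4: Test statistic W = min(W+, W-) = 17.5.
Step 5: Ties in |d|, so use the tie-corrected normal approximation.
        E[W] = n(n+1)/4 = 9*10/4 = 22.5.
        Tie groups: |d|=1 (t=2), |d|=2 (t=2), |d|=5 (t=2); sum(t^3 - t) = 18.
        Var[W] = n(n+1)(2n+1)/24 - sum(t^3-t)/48 = 1710/24 - 18/48 = 70.875.
        z = (W - E[W]) / sqrt(Var[W]) = (17.5 - 22.5) / 8.4187 = -0.5939.
        Two-sided p = 2*Phi(z) = 0.552570.
Step 6: alpha = 0.05. fail to reject H0.

W+ = 27.5, W- = 17.5, W = min = 17.5, p = 0.552570, fail to reject H0.


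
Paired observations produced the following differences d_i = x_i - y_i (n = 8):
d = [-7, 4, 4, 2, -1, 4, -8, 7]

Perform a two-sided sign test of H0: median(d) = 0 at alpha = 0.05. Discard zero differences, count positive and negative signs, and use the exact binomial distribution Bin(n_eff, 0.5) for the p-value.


Step 1: Discard zero differences. Original n = 8; n_eff = number of nonzero differences = 8.
Nonzero differences (with sign): -7, +4, +4, +2, -1, +4, -8, +7
Step 2: Count signs: positive = 5, negative = 3.
Step 3: Under H0: P(positive) = 0.5, so the number of positives S ~ Bin(8, 0.5).
Step 4: Two-sided exact p-value = sum of Bin(8,0.5) probabilities at or below the observed probability = 0.726562.
Step 5: alpha = 0.05. fail to reject H0.

n_eff = 8, pos = 5, neg = 3, p = 0.726562, fail to reject H0.


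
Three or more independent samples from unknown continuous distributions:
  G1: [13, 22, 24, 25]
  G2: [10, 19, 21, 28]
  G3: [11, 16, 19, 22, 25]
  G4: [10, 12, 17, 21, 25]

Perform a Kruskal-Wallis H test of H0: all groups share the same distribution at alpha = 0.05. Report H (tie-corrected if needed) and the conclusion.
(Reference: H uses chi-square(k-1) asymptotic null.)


Step 1: Combine all N = 18 observations and assign midranks.
sorted (value, group, rank): (10,G2,1.5), (10,G4,1.5), (11,G3,3), (12,G4,4), (13,G1,5), (16,G3,6), (17,G4,7), (19,G2,8.5), (19,G3,8.5), (21,G2,10.5), (21,G4,10.5), (22,G1,12.5), (22,G3,12.5), (24,G1,14), (25,G1,16), (25,G3,16), (25,G4,16), (28,G2,18)
Step 2: Sum ranks within each group.
R_1 = 47.5 (n_1 = 4)
R_2 = 38.5 (n_2 = 4)
R_3 = 46 (n_3 = 5)
R_4 = 39 (n_4 = 5)
Step 3: H = 12/(N(N+1)) * sum(R_i^2/n_i) - 3(N+1)
     = 12/(18*19) * (47.5^2/4 + 38.5^2/4 + 46^2/5 + 39^2/5) - 3*19
     = 0.035088 * 1662.03 - 57
     = 1.316667.
Step 4: Ties present; correction factor C = 1 - 48/(18^3 - 18) = 0.991744. Corrected H = 1.316667 / 0.991744 = 1.327627.
Step 5: Under H0, H ~ chi^2(3); p-value = 0.722583.
Step 6: alpha = 0.05. fail to reject H0.

H = 1.3276, df = 3, p = 0.722583, fail to reject H0.


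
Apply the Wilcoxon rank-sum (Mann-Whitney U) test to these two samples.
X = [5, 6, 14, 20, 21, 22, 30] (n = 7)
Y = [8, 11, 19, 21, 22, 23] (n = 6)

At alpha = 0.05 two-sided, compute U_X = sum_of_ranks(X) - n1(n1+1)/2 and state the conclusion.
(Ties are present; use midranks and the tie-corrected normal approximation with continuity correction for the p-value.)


Step 1: Combine and sort all 13 observations; assign midranks.
sorted (value, group): (5,X), (6,X), (8,Y), (11,Y), (14,X), (19,Y), (20,X), (21,X), (21,Y), (22,X), (22,Y), (23,Y), (30,X)
ranks: 5->1, 6->2, 8->3, 11->4, 14->5, 19->6, 20->7, 21->8.5, 21->8.5, 22->10.5, 22->10.5, 23->12, 30->13
Step 2: Rank sum for X: R1 = 1 + 2 + 5 + 7 + 8.5 + 10.5 + 13 = 47.
Step 3: U_X = R1 - n1(n1+1)/2 = 47 - 7*8/2 = 47 - 28 = 19.
       U_Y = n1*n2 - U_X = 42 - 19 = 23.
Step 4: Ties are present, so use the tie-corrected normal approximation (with continuity correction) for the p-value.
Step 5: p-value = 0.829863; compare to alpha = 0.05. fail to reject H0.

U_X = 19, p = 0.829863, fail to reject H0 at alpha = 0.05.


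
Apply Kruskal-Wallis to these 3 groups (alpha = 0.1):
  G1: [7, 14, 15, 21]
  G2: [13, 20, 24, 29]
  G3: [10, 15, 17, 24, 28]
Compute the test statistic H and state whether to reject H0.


Step 1: Combine all N = 13 observations and assign midranks.
sorted (value, group, rank): (7,G1,1), (10,G3,2), (13,G2,3), (14,G1,4), (15,G1,5.5), (15,G3,5.5), (17,G3,7), (20,G2,8), (21,G1,9), (24,G2,10.5), (24,G3,10.5), (28,G3,12), (29,G2,13)
Step 2: Sum ranks within each group.
R_1 = 19.5 (n_1 = 4)
R_2 = 34.5 (n_2 = 4)
R_3 = 37 (n_3 = 5)
Step 3: H = 12/(N(N+1)) * sum(R_i^2/n_i) - 3(N+1)
     = 12/(13*14) * (19.5^2/4 + 34.5^2/4 + 37^2/5) - 3*14
     = 0.065934 * 666.425 - 42
     = 1.940110.
Step 4: Ties present; correction factor C = 1 - 12/(13^3 - 13) = 0.994505. Corrected H = 1.940110 / 0.994505 = 1.950829.
Step 5: Under H0, H ~ chi^2(2); p-value = 0.377036.
Step 6: alpha = 0.1. fail to reject H0.

H = 1.9508, df = 2, p = 0.377036, fail to reject H0.


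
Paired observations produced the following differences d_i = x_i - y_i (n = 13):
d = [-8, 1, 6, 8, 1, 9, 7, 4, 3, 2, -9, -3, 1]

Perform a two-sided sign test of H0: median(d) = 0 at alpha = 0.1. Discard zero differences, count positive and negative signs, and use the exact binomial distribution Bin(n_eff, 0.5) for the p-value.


Step 1: Discard zero differences. Original n = 13; n_eff = number of nonzero differences = 13.
Nonzero differences (with sign): -8, +1, +6, +8, +1, +9, +7, +4, +3, +2, -9, -3, +1
Step 2: Count signs: positive = 10, negative = 3.
Step 3: Under H0: P(positive) = 0.5, so the number of positives S ~ Bin(13, 0.5).
Step 4: Two-sided exact p-value = sum of Bin(13,0.5) probabilities at or below the observed probability = 0.092285.
Step 5: alpha = 0.1. reject H0.

n_eff = 13, pos = 10, neg = 3, p = 0.092285, reject H0.


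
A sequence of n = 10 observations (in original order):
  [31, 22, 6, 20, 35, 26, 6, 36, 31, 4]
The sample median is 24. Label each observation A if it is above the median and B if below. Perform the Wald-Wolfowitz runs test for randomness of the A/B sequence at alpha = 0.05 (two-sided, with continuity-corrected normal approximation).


Step 1: Compute median = 24; label A = above, B = below.
Labels in order: ABBBAABAAB  (n_A = 5, n_B = 5)
Step 2: Count runs R = 6.
Step 3: Under H0 (random ordering), E[R] = 2*n_A*n_B/(n_A+n_B) + 1 = 2*5*5/10 + 1 = 6.0000.
        Var[R] = 2*n_A*n_B*(2*n_A*n_B - n_A - n_B) / ((n_A+n_B)^2 * (n_A+n_B-1)) = 2000/900 = 2.2222.
        SD[R] = 1.4907.
Step 4: R = E[R], so z = 0 with no continuity correction.
Step 5: Two-sided p-value via normal approximation = 2*(1 - Phi(|z|)) = 1.000000.
Step 6: alpha = 0.05. fail to reject H0.

R = 6, z = 0.0000, p = 1.000000, fail to reject H0.


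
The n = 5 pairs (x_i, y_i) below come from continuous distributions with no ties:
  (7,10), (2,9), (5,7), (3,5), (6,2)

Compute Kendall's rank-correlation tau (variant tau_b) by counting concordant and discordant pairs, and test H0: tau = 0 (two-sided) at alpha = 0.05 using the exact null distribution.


Step 1: Enumerate the 10 unordered pairs (i,j) with i<j and classify each by sign(x_j-x_i) * sign(y_j-y_i).
  (1,2):dx=-5,dy=-1->C; (1,3):dx=-2,dy=-3->C; (1,4):dx=-4,dy=-5->C; (1,5):dx=-1,dy=-8->C
  (2,3):dx=+3,dy=-2->D; (2,4):dx=+1,dy=-4->D; (2,5):dx=+4,dy=-7->D; (3,4):dx=-2,dy=-2->C
  (3,5):dx=+1,dy=-5->D; (4,5):dx=+3,dy=-3->D
Step 2: C = 5, D = 5, total pairs = 10.
Step 3: tau = (C - D)/(n(n-1)/2) = (5 - 5)/10 = 0.000000.
Step 4: Exact two-sided p-value (enumerate n! = 120 permutations of y under H0): p = 1.000000.
Step 5: alpha = 0.05. fail to reject H0.

tau_b = 0.0000 (C=5, D=5), p = 1.000000, fail to reject H0.


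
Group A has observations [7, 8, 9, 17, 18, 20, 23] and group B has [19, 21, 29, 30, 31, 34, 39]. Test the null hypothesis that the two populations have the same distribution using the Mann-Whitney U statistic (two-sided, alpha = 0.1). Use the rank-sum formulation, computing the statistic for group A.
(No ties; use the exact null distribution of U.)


Step 1: Combine and sort all 14 observations; assign midranks.
sorted (value, group): (7,X), (8,X), (9,X), (17,X), (18,X), (19,Y), (20,X), (21,Y), (23,X), (29,Y), (30,Y), (31,Y), (34,Y), (39,Y)
ranks: 7->1, 8->2, 9->3, 17->4, 18->5, 19->6, 20->7, 21->8, 23->9, 29->10, 30->11, 31->12, 34->13, 39->14
Step 2: Rank sum for X: R1 = 1 + 2 + 3 + 4 + 5 + 7 + 9 = 31.
Step 3: U_X = R1 - n1(n1+1)/2 = 31 - 7*8/2 = 31 - 28 = 3.
       U_Y = n1*n2 - U_X = 49 - 3 = 46.
Step 4: No ties, so the exact null distribution of U (based on enumerating the C(14,7) = 3432 equally likely rank assignments) gives the two-sided p-value.
Step 5: p-value = 0.004079; compare to alpha = 0.1. reject H0.

U_X = 3, p = 0.004079, reject H0 at alpha = 0.1.


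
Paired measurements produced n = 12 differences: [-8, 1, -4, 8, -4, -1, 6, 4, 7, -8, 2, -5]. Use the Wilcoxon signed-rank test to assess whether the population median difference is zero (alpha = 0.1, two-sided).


Step 1: Drop any zero differences (none here) and take |d_i|.
|d| = [8, 1, 4, 8, 4, 1, 6, 4, 7, 8, 2, 5]
Step 2: Midrank |d_i| (ties get averaged ranks).
ranks: |8|->11, |1|->1.5, |4|->5, |8|->11, |4|->5, |1|->1.5, |6|->8, |4|->5, |7|->9, |8|->11, |2|->3, |5|->7
Step 3: Attach original signs; sum ranks with positive sign and with negative sign.
W+ = 1.5 + 11 + 8 + 5 + 9 + 3 = 37.5
W- = 11 + 5 + 5 + 1.5 + 11 + 7 = 40.5
(Check: W+ + W- = 78 should equal n(n+1)/2 = 78.)
Step 4: Test statistic W = min(W+, W-) = 37.5.
Step 5: Ties in |d|, so use the tie-corrected normal approximation.
        E[W] = n(n+1)/4 = 12*13/4 = 39.
        Tie groups: |d|=1 (t=2), |d|=4 (t=3), |d|=8 (t=3); sum(t^3 - t) = 54.
        Var[W] = n(n+1)(2n+1)/24 - sum(t^3-t)/48 = 3900/24 - 54/48 = 161.375.
        z = (W - E[W]) / sqrt(Var[W]) = (37.5 - 39) / 12.7033 = -0.1181.
        Two-sided p = 2*Phi(z) = 0.906005.
Step 6: alpha = 0.1. fail to reject H0.

W+ = 37.5, W- = 40.5, W = min = 37.5, p = 0.906005, fail to reject H0.


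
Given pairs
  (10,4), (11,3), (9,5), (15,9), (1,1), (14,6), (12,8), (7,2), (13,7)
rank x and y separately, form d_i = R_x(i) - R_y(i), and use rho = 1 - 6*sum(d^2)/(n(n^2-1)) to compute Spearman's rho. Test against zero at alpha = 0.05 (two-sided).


Step 1: Rank x and y separately (midranks; no ties here).
rank(x): 10->4, 11->5, 9->3, 15->9, 1->1, 14->8, 12->6, 7->2, 13->7
rank(y): 4->4, 3->3, 5->5, 9->9, 1->1, 6->6, 8->8, 2->2, 7->7
Step 2: d_i = R_x(i) - R_y(i); compute d_i^2.
  (4-4)^2=0, (5-3)^2=4, (3-5)^2=4, (9-9)^2=0, (1-1)^2=0, (8-6)^2=4, (6-8)^2=4, (2-2)^2=0, (7-7)^2=0
sum(d^2) = 16.
Step 3: rho = 1 - 6*16 / (9*(9^2 - 1)) = 1 - 96/720 = 0.866667.
Step 4: Under H0, t = rho * sqrt((n-2)/(1-rho^2)) = 4.5962 ~ t(7).
Step 5: Two-sided p-value from the t-distribution with 7 df = 0.002495.
Step 6: alpha = 0.05. reject H0.

rho = 0.8667, p = 0.002495, reject H0 at alpha = 0.05.


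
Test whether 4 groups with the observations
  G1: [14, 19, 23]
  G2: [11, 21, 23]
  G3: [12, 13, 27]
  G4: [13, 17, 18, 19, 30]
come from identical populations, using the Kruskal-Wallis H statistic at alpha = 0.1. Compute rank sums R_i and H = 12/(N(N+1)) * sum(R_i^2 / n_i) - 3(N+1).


Step 1: Combine all N = 14 observations and assign midranks.
sorted (value, group, rank): (11,G2,1), (12,G3,2), (13,G3,3.5), (13,G4,3.5), (14,G1,5), (17,G4,6), (18,G4,7), (19,G1,8.5), (19,G4,8.5), (21,G2,10), (23,G1,11.5), (23,G2,11.5), (27,G3,13), (30,G4,14)
Step 2: Sum ranks within each group.
R_1 = 25 (n_1 = 3)
R_2 = 22.5 (n_2 = 3)
R_3 = 18.5 (n_3 = 3)
R_4 = 39 (n_4 = 5)
Step 3: H = 12/(N(N+1)) * sum(R_i^2/n_i) - 3(N+1)
     = 12/(14*15) * (25^2/3 + 22.5^2/3 + 18.5^2/3 + 39^2/5) - 3*15
     = 0.057143 * 795.367 - 45
     = 0.449524.
Step 4: Ties present; correction factor C = 1 - 18/(14^3 - 14) = 0.993407. Corrected H = 0.449524 / 0.993407 = 0.452507.
Step 5: Under H0, H ~ chi^2(3); p-value = 0.929194.
Step 6: alpha = 0.1. fail to reject H0.

H = 0.4525, df = 3, p = 0.929194, fail to reject H0.


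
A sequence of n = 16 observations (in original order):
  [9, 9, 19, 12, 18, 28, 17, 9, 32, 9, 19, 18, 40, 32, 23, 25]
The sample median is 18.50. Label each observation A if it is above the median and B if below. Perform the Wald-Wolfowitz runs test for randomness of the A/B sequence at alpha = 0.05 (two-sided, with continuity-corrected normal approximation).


Step 1: Compute median = 18.50; label A = above, B = below.
Labels in order: BBABBABBABABAAAA  (n_A = 8, n_B = 8)
Step 2: Count runs R = 10.
Step 3: Under H0 (random ordering), E[R] = 2*n_A*n_B/(n_A+n_B) + 1 = 2*8*8/16 + 1 = 9.0000.
        Var[R] = 2*n_A*n_B*(2*n_A*n_B - n_A - n_B) / ((n_A+n_B)^2 * (n_A+n_B-1)) = 14336/3840 = 3.7333.
        SD[R] = 1.9322.
Step 4: Continuity-corrected z = (R - 0.5 - E[R]) / SD[R] = (10 - 0.5 - 9.0000) / 1.9322 = 0.2588.
Step 5: Two-sided p-value via normal approximation = 2*(1 - Phi(|z|)) = 0.795809.
Step 6: alpha = 0.05. fail to reject H0.

R = 10, z = 0.2588, p = 0.795809, fail to reject H0.


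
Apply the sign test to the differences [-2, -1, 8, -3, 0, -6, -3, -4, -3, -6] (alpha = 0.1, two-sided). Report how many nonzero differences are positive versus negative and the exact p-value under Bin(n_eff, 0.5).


Step 1: Discard zero differences. Original n = 10; n_eff = number of nonzero differences = 9.
Nonzero differences (with sign): -2, -1, +8, -3, -6, -3, -4, -3, -6
Step 2: Count signs: positive = 1, negative = 8.
Step 3: Under H0: P(positive) = 0.5, so the number of positives S ~ Bin(9, 0.5).
Step 4: Two-sided exact p-value = sum of Bin(9,0.5) probabilities at or below the observed probability = 0.039062.
Step 5: alpha = 0.1. reject H0.

n_eff = 9, pos = 1, neg = 8, p = 0.039062, reject H0.


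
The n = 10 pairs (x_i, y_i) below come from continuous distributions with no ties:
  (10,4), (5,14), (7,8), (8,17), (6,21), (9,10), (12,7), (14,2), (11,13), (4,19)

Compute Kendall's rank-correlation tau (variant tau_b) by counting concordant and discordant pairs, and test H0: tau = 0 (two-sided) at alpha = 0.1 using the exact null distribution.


Step 1: Enumerate the 45 unordered pairs (i,j) with i<j and classify each by sign(x_j-x_i) * sign(y_j-y_i).
  (1,2):dx=-5,dy=+10->D; (1,3):dx=-3,dy=+4->D; (1,4):dx=-2,dy=+13->D; (1,5):dx=-4,dy=+17->D
  (1,6):dx=-1,dy=+6->D; (1,7):dx=+2,dy=+3->C; (1,8):dx=+4,dy=-2->D; (1,9):dx=+1,dy=+9->C
  (1,10):dx=-6,dy=+15->D; (2,3):dx=+2,dy=-6->D; (2,4):dx=+3,dy=+3->C; (2,5):dx=+1,dy=+7->C
  (2,6):dx=+4,dy=-4->D; (2,7):dx=+7,dy=-7->D; (2,8):dx=+9,dy=-12->D; (2,9):dx=+6,dy=-1->D
  (2,10):dx=-1,dy=+5->D; (3,4):dx=+1,dy=+9->C; (3,5):dx=-1,dy=+13->D; (3,6):dx=+2,dy=+2->C
  (3,7):dx=+5,dy=-1->D; (3,8):dx=+7,dy=-6->D; (3,9):dx=+4,dy=+5->C; (3,10):dx=-3,dy=+11->D
  (4,5):dx=-2,dy=+4->D; (4,6):dx=+1,dy=-7->D; (4,7):dx=+4,dy=-10->D; (4,8):dx=+6,dy=-15->D
  (4,9):dx=+3,dy=-4->D; (4,10):dx=-4,dy=+2->D; (5,6):dx=+3,dy=-11->D; (5,7):dx=+6,dy=-14->D
  (5,8):dx=+8,dy=-19->D; (5,9):dx=+5,dy=-8->D; (5,10):dx=-2,dy=-2->C; (6,7):dx=+3,dy=-3->D
  (6,8):dx=+5,dy=-8->D; (6,9):dx=+2,dy=+3->C; (6,10):dx=-5,dy=+9->D; (7,8):dx=+2,dy=-5->D
  (7,9):dx=-1,dy=+6->D; (7,10):dx=-8,dy=+12->D; (8,9):dx=-3,dy=+11->D; (8,10):dx=-10,dy=+17->D
  (9,10):dx=-7,dy=+6->D
Step 2: C = 9, D = 36, total pairs = 45.
Step 3: tau = (C - D)/(n(n-1)/2) = (9 - 36)/45 = -0.600000.
Step 4: Exact two-sided p-value (enumerate n! = 3628800 permutations of y under H0): p = 0.016666.
Step 5: alpha = 0.1. reject H0.

tau_b = -0.6000 (C=9, D=36), p = 0.016666, reject H0.


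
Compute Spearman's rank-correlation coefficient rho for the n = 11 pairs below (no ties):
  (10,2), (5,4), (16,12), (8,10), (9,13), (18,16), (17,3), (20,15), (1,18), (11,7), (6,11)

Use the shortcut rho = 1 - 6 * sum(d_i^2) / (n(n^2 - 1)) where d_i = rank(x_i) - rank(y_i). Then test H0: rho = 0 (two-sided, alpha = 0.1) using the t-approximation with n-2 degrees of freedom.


Step 1: Rank x and y separately (midranks; no ties here).
rank(x): 10->6, 5->2, 16->8, 8->4, 9->5, 18->10, 17->9, 20->11, 1->1, 11->7, 6->3
rank(y): 2->1, 4->3, 12->7, 10->5, 13->8, 16->10, 3->2, 15->9, 18->11, 7->4, 11->6
Step 2: d_i = R_x(i) - R_y(i); compute d_i^2.
  (6-1)^2=25, (2-3)^2=1, (8-7)^2=1, (4-5)^2=1, (5-8)^2=9, (10-10)^2=0, (9-2)^2=49, (11-9)^2=4, (1-11)^2=100, (7-4)^2=9, (3-6)^2=9
sum(d^2) = 208.
Step 3: rho = 1 - 6*208 / (11*(11^2 - 1)) = 1 - 1248/1320 = 0.054545.
Step 4: Under H0, t = rho * sqrt((n-2)/(1-rho^2)) = 0.1639 ~ t(9).
Step 5: Two-sided p-value from the t-distribution with 9 df = 0.873447.
Step 6: alpha = 0.1. fail to reject H0.

rho = 0.0545, p = 0.873447, fail to reject H0 at alpha = 0.1.


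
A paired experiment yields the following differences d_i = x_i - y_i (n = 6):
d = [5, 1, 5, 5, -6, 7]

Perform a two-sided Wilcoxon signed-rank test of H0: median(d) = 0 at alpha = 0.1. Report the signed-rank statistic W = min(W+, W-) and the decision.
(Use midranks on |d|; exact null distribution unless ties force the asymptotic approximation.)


Step 1: Drop any zero differences (none here) and take |d_i|.
|d| = [5, 1, 5, 5, 6, 7]
Step 2: Midrank |d_i| (ties get averaged ranks).
ranks: |5|->3, |1|->1, |5|->3, |5|->3, |6|->5, |7|->6
Step 3: Attach original signs; sum ranks with positive sign and with negative sign.
W+ = 3 + 1 + 3 + 3 + 6 = 16
W- = 5 = 5
(Check: W+ + W- = 21 should equal n(n+1)/2 = 21.)
Step 4: Test statistic W = min(W+, W-) = 5.
Step 5: Ties in |d|, so use the tie-corrected normal approximation.
        E[W] = n(n+1)/4 = 6*7/4 = 10.5.
        Tie groups: |d|=5 (t=3); sum(t^3 - t) = 24.
        Var[W] = n(n+1)(2n+1)/24 - sum(t^3-t)/48 = 546/24 - 24/48 = 22.25.
        z = (W - E[W]) / sqrt(Var[W]) = (5 - 10.5) / 4.7170 = -1.1660.
        Two-sided p = 2*Phi(z) = 0.243615.
Step 6: alpha = 0.1. fail to reject H0.

W+ = 16, W- = 5, W = min = 5, p = 0.243615, fail to reject H0.


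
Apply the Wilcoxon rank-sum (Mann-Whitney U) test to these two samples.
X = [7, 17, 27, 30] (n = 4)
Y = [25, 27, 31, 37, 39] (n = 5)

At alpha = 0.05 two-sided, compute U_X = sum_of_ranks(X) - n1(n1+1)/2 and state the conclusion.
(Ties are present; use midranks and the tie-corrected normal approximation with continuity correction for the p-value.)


Step 1: Combine and sort all 9 observations; assign midranks.
sorted (value, group): (7,X), (17,X), (25,Y), (27,X), (27,Y), (30,X), (31,Y), (37,Y), (39,Y)
ranks: 7->1, 17->2, 25->3, 27->4.5, 27->4.5, 30->6, 31->7, 37->8, 39->9
Step 2: Rank sum for X: R1 = 1 + 2 + 4.5 + 6 = 13.5.
Step 3: U_X = R1 - n1(n1+1)/2 = 13.5 - 4*5/2 = 13.5 - 10 = 3.5.
       U_Y = n1*n2 - U_X = 20 - 3.5 = 16.5.
Step 4: Ties are present, so use the tie-corrected normal approximation (with continuity correction) for the p-value.
Step 5: p-value = 0.139983; compare to alpha = 0.05. fail to reject H0.

U_X = 3.5, p = 0.139983, fail to reject H0 at alpha = 0.05.


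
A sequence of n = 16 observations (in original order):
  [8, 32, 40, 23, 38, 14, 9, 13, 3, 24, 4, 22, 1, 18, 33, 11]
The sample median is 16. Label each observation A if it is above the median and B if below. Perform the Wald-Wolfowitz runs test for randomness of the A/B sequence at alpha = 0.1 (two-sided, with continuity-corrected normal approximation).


Step 1: Compute median = 16; label A = above, B = below.
Labels in order: BAAAABBBBABABAAB  (n_A = 8, n_B = 8)
Step 2: Count runs R = 9.
Step 3: Under H0 (random ordering), E[R] = 2*n_A*n_B/(n_A+n_B) + 1 = 2*8*8/16 + 1 = 9.0000.
        Var[R] = 2*n_A*n_B*(2*n_A*n_B - n_A - n_B) / ((n_A+n_B)^2 * (n_A+n_B-1)) = 14336/3840 = 3.7333.
        SD[R] = 1.9322.
Step 4: R = E[R], so z = 0 with no continuity correction.
Step 5: Two-sided p-value via normal approximation = 2*(1 - Phi(|z|)) = 1.000000.
Step 6: alpha = 0.1. fail to reject H0.

R = 9, z = 0.0000, p = 1.000000, fail to reject H0.


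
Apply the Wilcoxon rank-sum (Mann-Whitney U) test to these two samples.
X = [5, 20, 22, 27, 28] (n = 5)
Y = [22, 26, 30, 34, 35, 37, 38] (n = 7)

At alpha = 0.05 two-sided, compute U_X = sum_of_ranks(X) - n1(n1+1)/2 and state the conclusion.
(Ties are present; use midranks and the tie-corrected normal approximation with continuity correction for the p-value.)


Step 1: Combine and sort all 12 observations; assign midranks.
sorted (value, group): (5,X), (20,X), (22,X), (22,Y), (26,Y), (27,X), (28,X), (30,Y), (34,Y), (35,Y), (37,Y), (38,Y)
ranks: 5->1, 20->2, 22->3.5, 22->3.5, 26->5, 27->6, 28->7, 30->8, 34->9, 35->10, 37->11, 38->12
Step 2: Rank sum for X: R1 = 1 + 2 + 3.5 + 6 + 7 = 19.5.
Step 3: U_X = R1 - n1(n1+1)/2 = 19.5 - 5*6/2 = 19.5 - 15 = 4.5.
       U_Y = n1*n2 - U_X = 35 - 4.5 = 30.5.
Step 4: Ties are present, so use the tie-corrected normal approximation (with continuity correction) for the p-value.
Step 5: p-value = 0.041997; compare to alpha = 0.05. reject H0.

U_X = 4.5, p = 0.041997, reject H0 at alpha = 0.05.


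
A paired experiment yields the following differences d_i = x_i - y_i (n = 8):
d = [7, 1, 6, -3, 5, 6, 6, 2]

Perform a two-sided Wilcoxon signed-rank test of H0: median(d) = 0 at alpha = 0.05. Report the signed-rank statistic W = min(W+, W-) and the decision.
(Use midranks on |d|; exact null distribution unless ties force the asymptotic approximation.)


Step 1: Drop any zero differences (none here) and take |d_i|.
|d| = [7, 1, 6, 3, 5, 6, 6, 2]
Step 2: Midrank |d_i| (ties get averaged ranks).
ranks: |7|->8, |1|->1, |6|->6, |3|->3, |5|->4, |6|->6, |6|->6, |2|->2
Step 3: Attach original signs; sum ranks with positive sign and with negative sign.
W+ = 8 + 1 + 6 + 4 + 6 + 6 + 2 = 33
W- = 3 = 3
(Check: W+ + W- = 36 should equal n(n+1)/2 = 36.)
Step 4: Test statistic W = min(W+, W-) = 3.
Step 5: Ties in |d|, so use the tie-corrected normal approximation.
        E[W] = n(n+1)/4 = 8*9/4 = 18.
        Tie groups: |d|=6 (t=3); sum(t^3 - t) = 24.
        Var[W] = n(n+1)(2n+1)/24 - sum(t^3-t)/48 = 1224/24 - 24/48 = 50.5.
        z = (W - E[W]) / sqrt(Var[W]) = (3 - 18) / 7.1063 = -2.1108.
        Two-sided p = 2*Phi(z) = 0.034790.
Step 6: alpha = 0.05. reject H0.

W+ = 33, W- = 3, W = min = 3, p = 0.034790, reject H0.
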